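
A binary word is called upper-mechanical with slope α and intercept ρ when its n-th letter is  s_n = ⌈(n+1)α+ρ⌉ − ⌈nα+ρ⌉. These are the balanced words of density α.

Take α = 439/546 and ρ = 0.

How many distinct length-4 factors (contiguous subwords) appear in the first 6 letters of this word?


t_n = ⌈(n·439)/546⌉ for n = 0 … 6:
  n=0…6: ⌈0/546⌉=0 ⌈439/546⌉=1 ⌈878/546⌉=2 ⌈1317/546⌉=3 ⌈1756/546⌉=4 ⌈2195/546⌉=5 ⌈2634/546⌉=5
s_n = t_(n+1) − t_n for n = 0 … 5 gives
prefix = 111110
slide a length-4 window over [0..3] … [2..5] (3 windows); first occurrence of each distinct factor:
  [  0..  3] 1111
  [  2..  5] 1110
  (the other 1 window repeats one of these)
distinct factors: {1110, 1111}
count = 2  (Sturmian bound for length 4 is 5)

2


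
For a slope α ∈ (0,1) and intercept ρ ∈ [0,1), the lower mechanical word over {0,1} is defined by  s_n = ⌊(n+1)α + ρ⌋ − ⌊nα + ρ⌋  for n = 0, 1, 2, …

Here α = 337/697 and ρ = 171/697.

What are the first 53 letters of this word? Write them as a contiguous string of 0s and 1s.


n=0: ⌊(1·337+171)/697⌋ − ⌊(0·337+171)/697⌋ = ⌊508/697⌋ − ⌊171/697⌋ = 0 − 0 = 0
n=1: ⌊(2·337+171)/697⌋ − ⌊(1·337+171)/697⌋ = ⌊845/697⌋ − ⌊508/697⌋ = 1 − 0 = 1
n=2: ⌊(3·337+171)/697⌋ − ⌊(2·337+171)/697⌋ = ⌊1182/697⌋ − ⌊845/697⌋ = 1 − 1 = 0
n=3: ⌊(4·337+171)/697⌋ − ⌊(3·337+171)/697⌋ = ⌊1519/697⌋ − ⌊1182/697⌋ = 2 − 1 = 1
n=4: ⌊(5·337+171)/697⌋ − ⌊(4·337+171)/697⌋ = ⌊1856/697⌋ − ⌊1519/697⌋ = 2 − 2 = 0
n=5: ⌊(6·337+171)/697⌋ − ⌊(5·337+171)/697⌋ = ⌊2193/697⌋ − ⌊1856/697⌋ = 3 − 2 = 1
n=6: ⌊(7·337+171)/697⌋ − ⌊(6·337+171)/697⌋ = ⌊2530/697⌋ − ⌊2193/697⌋ = 3 − 3 = 0
n=7: ⌊(8·337+171)/697⌋ − ⌊(7·337+171)/697⌋ = ⌊2867/697⌋ − ⌊2530/697⌋ = 4 − 3 = 1
n=8: ⌊(9·337+171)/697⌋ − ⌊(8·337+171)/697⌋ = ⌊3204/697⌋ − ⌊2867/697⌋ = 4 − 4 = 0
n=9: ⌊(10·337+171)/697⌋ − ⌊(9·337+171)/697⌋ = ⌊3541/697⌋ − ⌊3204/697⌋ = 5 − 4 = 1
n=10: ⌊(11·337+171)/697⌋ − ⌊(10·337+171)/697⌋ = ⌊3878/697⌋ − ⌊3541/697⌋ = 5 − 5 = 0
n=11: ⌊(12·337+171)/697⌋ − ⌊(11·337+171)/697⌋ = ⌊4215/697⌋ − ⌊3878/697⌋ = 6 − 5 = 1
n=12: ⌊(13·337+171)/697⌋ − ⌊(12·337+171)/697⌋ = ⌊4552/697⌋ − ⌊4215/697⌋ = 6 − 6 = 0
n=13: ⌊(14·337+171)/697⌋ − ⌊(13·337+171)/697⌋ = ⌊4889/697⌋ − ⌊4552/697⌋ = 7 − 6 = 1
n=14: ⌊(15·337+171)/697⌋ − ⌊(14·337+171)/697⌋ = ⌊5226/697⌋ − ⌊4889/697⌋ = 7 − 7 = 0
n=15: ⌊(16·337+171)/697⌋ − ⌊(15·337+171)/697⌋ = ⌊5563/697⌋ − ⌊5226/697⌋ = 7 − 7 = 0
n=16: ⌊(17·337+171)/697⌋ − ⌊(16·337+171)/697⌋ = ⌊5900/697⌋ − ⌊5563/697⌋ = 8 − 7 = 1
n=17: ⌊(18·337+171)/697⌋ − ⌊(17·337+171)/697⌋ = ⌊6237/697⌋ − ⌊5900/697⌋ = 8 − 8 = 0
n=18: ⌊(19·337+171)/697⌋ − ⌊(18·337+171)/697⌋ = ⌊6574/697⌋ − ⌊6237/697⌋ = 9 − 8 = 1
n=19: ⌊(20·337+171)/697⌋ − ⌊(19·337+171)/697⌋ = ⌊6911/697⌋ − ⌊6574/697⌋ = 9 − 9 = 0
n=20: ⌊(21·337+171)/697⌋ − ⌊(20·337+171)/697⌋ = ⌊7248/697⌋ − ⌊6911/697⌋ = 10 − 9 = 1
n=21: ⌊(22·337+171)/697⌋ − ⌊(21·337+171)/697⌋ = ⌊7585/697⌋ − ⌊7248/697⌋ = 10 − 10 = 0
n=22: ⌊(23·337+171)/697⌋ − ⌊(22·337+171)/697⌋ = ⌊7922/697⌋ − ⌊7585/697⌋ = 11 − 10 = 1
n=23: ⌊(24·337+171)/697⌋ − ⌊(23·337+171)/697⌋ = ⌊8259/697⌋ − ⌊7922/697⌋ = 11 − 11 = 0
n=24: ⌊(25·337+171)/697⌋ − ⌊(24·337+171)/697⌋ = ⌊8596/697⌋ − ⌊8259/697⌋ = 12 − 11 = 1
n=25: ⌊(26·337+171)/697⌋ − ⌊(25·337+171)/697⌋ = ⌊8933/697⌋ − ⌊8596/697⌋ = 12 − 12 = 0
n=26: ⌊(27·337+171)/697⌋ − ⌊(26·337+171)/697⌋ = ⌊9270/697⌋ − ⌊8933/697⌋ = 13 − 12 = 1
n=27: ⌊(28·337+171)/697⌋ − ⌊(27·337+171)/697⌋ = ⌊9607/697⌋ − ⌊9270/697⌋ = 13 − 13 = 0
n=28: ⌊(29·337+171)/697⌋ − ⌊(28·337+171)/697⌋ = ⌊9944/697⌋ − ⌊9607/697⌋ = 14 − 13 = 1
n=29: ⌊(30·337+171)/697⌋ − ⌊(29·337+171)/697⌋ = ⌊10281/697⌋ − ⌊9944/697⌋ = 14 − 14 = 0
n=30: ⌊(31·337+171)/697⌋ − ⌊(30·337+171)/697⌋ = ⌊10618/697⌋ − ⌊10281/697⌋ = 15 − 14 = 1
n=31: ⌊(32·337+171)/697⌋ − ⌊(31·337+171)/697⌋ = ⌊10955/697⌋ − ⌊10618/697⌋ = 15 − 15 = 0
n=32: ⌊(33·337+171)/697⌋ − ⌊(32·337+171)/697⌋ = ⌊11292/697⌋ − ⌊10955/697⌋ = 16 − 15 = 1
n=33: ⌊(34·337+171)/697⌋ − ⌊(33·337+171)/697⌋ = ⌊11629/697⌋ − ⌊11292/697⌋ = 16 − 16 = 0
n=34: ⌊(35·337+171)/697⌋ − ⌊(34·337+171)/697⌋ = ⌊11966/697⌋ − ⌊11629/697⌋ = 17 − 16 = 1
n=35: ⌊(36·337+171)/697⌋ − ⌊(35·337+171)/697⌋ = ⌊12303/697⌋ − ⌊11966/697⌋ = 17 − 17 = 0
n=36: ⌊(37·337+171)/697⌋ − ⌊(36·337+171)/697⌋ = ⌊12640/697⌋ − ⌊12303/697⌋ = 18 − 17 = 1
n=37: ⌊(38·337+171)/697⌋ − ⌊(37·337+171)/697⌋ = ⌊12977/697⌋ − ⌊12640/697⌋ = 18 − 18 = 0
n=38: ⌊(39·337+171)/697⌋ − ⌊(38·337+171)/697⌋ = ⌊13314/697⌋ − ⌊12977/697⌋ = 19 − 18 = 1
n=39: ⌊(40·337+171)/697⌋ − ⌊(39·337+171)/697⌋ = ⌊13651/697⌋ − ⌊13314/697⌋ = 19 − 19 = 0
n=40: ⌊(41·337+171)/697⌋ − ⌊(40·337+171)/697⌋ = ⌊13988/697⌋ − ⌊13651/697⌋ = 20 − 19 = 1
n=41: ⌊(42·337+171)/697⌋ − ⌊(41·337+171)/697⌋ = ⌊14325/697⌋ − ⌊13988/697⌋ = 20 − 20 = 0
n=42: ⌊(43·337+171)/697⌋ − ⌊(42·337+171)/697⌋ = ⌊14662/697⌋ − ⌊14325/697⌋ = 21 − 20 = 1
n=43: ⌊(44·337+171)/697⌋ − ⌊(43·337+171)/697⌋ = ⌊14999/697⌋ − ⌊14662/697⌋ = 21 − 21 = 0
n=44: ⌊(45·337+171)/697⌋ − ⌊(44·337+171)/697⌋ = ⌊15336/697⌋ − ⌊14999/697⌋ = 22 − 21 = 1
n=45: ⌊(46·337+171)/697⌋ − ⌊(45·337+171)/697⌋ = ⌊15673/697⌋ − ⌊15336/697⌋ = 22 − 22 = 0
n=46: ⌊(47·337+171)/697⌋ − ⌊(46·337+171)/697⌋ = ⌊16010/697⌋ − ⌊15673/697⌋ = 22 − 22 = 0
n=47: ⌊(48·337+171)/697⌋ − ⌊(47·337+171)/697⌋ = ⌊16347/697⌋ − ⌊16010/697⌋ = 23 − 22 = 1
n=48: ⌊(49·337+171)/697⌋ − ⌊(48·337+171)/697⌋ = ⌊16684/697⌋ − ⌊16347/697⌋ = 23 − 23 = 0
n=49: ⌊(50·337+171)/697⌋ − ⌊(49·337+171)/697⌋ = ⌊17021/697⌋ − ⌊16684/697⌋ = 24 − 23 = 1
n=50: ⌊(51·337+171)/697⌋ − ⌊(50·337+171)/697⌋ = ⌊17358/697⌋ − ⌊17021/697⌋ = 24 − 24 = 0
n=51: ⌊(52·337+171)/697⌋ − ⌊(51·337+171)/697⌋ = ⌊17695/697⌋ − ⌊17358/697⌋ = 25 − 24 = 1
n=52: ⌊(53·337+171)/697⌋ − ⌊(52·337+171)/697⌋ = ⌊18032/697⌋ − ⌊17695/697⌋ = 25 − 25 = 0

01010101010101001010101010101010101010101010100101010


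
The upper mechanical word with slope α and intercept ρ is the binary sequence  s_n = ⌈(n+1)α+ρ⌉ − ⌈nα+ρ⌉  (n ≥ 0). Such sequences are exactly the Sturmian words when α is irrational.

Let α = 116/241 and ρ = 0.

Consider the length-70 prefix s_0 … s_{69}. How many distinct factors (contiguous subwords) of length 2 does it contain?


t_n = ⌈(n·116)/241⌉ for n = 0 … 70:
  n=0…9: ⌈0/241⌉=0 ⌈116/241⌉=1 ⌈232/241⌉=1 ⌈348/241⌉=2 ⌈464/241⌉=2 ⌈580/241⌉=3 ⌈696/241⌉=3 ⌈812/241⌉=4 ⌈928/241⌉=4 ⌈1044/241⌉=5
  n=10…19: ⌈1160/241⌉=5 ⌈1276/241⌉=6 ⌈1392/241⌉=6 ⌈1508/241⌉=7 ⌈1624/241⌉=7 ⌈1740/241⌉=8 ⌈1856/241⌉=8 ⌈1972/241⌉=9 ⌈2088/241⌉=9 ⌈2204/241⌉=10
  n=20…29: ⌈2320/241⌉=10 ⌈2436/241⌉=11 ⌈2552/241⌉=11 ⌈2668/241⌉=12 ⌈2784/241⌉=12 ⌈2900/241⌉=13 ⌈3016/241⌉=13 ⌈3132/241⌉=13 ⌈3248/241⌉=14 ⌈3364/241⌉=14
  n=30…39: ⌈3480/241⌉=15 ⌈3596/241⌉=15 ⌈3712/241⌉=16 ⌈3828/241⌉=16 ⌈3944/241⌉=17 ⌈4060/241⌉=17 ⌈4176/241⌉=18 ⌈4292/241⌉=18 ⌈4408/241⌉=19 ⌈4524/241⌉=19
  n=40…49: ⌈4640/241⌉=20 ⌈4756/241⌉=20 ⌈4872/241⌉=21 ⌈4988/241⌉=21 ⌈5104/241⌉=22 ⌈5220/241⌉=22 ⌈5336/241⌉=23 ⌈5452/241⌉=23 ⌈5568/241⌉=24 ⌈5684/241⌉=24
  n=50…59: ⌈5800/241⌉=25 ⌈5916/241⌉=25 ⌈6032/241⌉=26 ⌈6148/241⌉=26 ⌈6264/241⌉=26 ⌈6380/241⌉=27 ⌈6496/241⌉=27 ⌈6612/241⌉=28 ⌈6728/241⌉=28 ⌈6844/241⌉=29
  n=60…69: ⌈6960/241⌉=29 ⌈7076/241⌉=30 ⌈7192/241⌉=30 ⌈7308/241⌉=31 ⌈7424/241⌉=31 ⌈7540/241⌉=32 ⌈7656/241⌉=32 ⌈7772/241⌉=33 ⌈7888/241⌉=33 ⌈8004/241⌉=34
  n=70: ⌈8120/241⌉=34
s_n = t_(n+1) − t_n for n = 0 … 69 gives
prefix = 1010101010101010101010101001010101010101010101010101001010101010101010
slide a length-2 window over [0..1] … [68..69] (69 windows); first occurrence of each distinct factor:
  [  0..  1] 10
  [  1..  2] 01
  [ 25.. 26] 00
  (the other 66 windows repeat one of these)
distinct factors: {00, 01, 10}
count = 3  (Sturmian bound for length 2 is 3)

3


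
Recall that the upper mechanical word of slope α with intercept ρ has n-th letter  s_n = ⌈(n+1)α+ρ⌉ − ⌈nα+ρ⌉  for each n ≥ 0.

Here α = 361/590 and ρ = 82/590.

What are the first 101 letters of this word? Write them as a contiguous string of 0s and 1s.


n=0: ⌈(1·361+82)/590⌉ − ⌈(0·361+82)/590⌉ = ⌈443/590⌉ − ⌈82/590⌉ = 1 − 1 = 0
n=1: ⌈(2·361+82)/590⌉ − ⌈(1·361+82)/590⌉ = ⌈804/590⌉ − ⌈443/590⌉ = 2 − 1 = 1
n=2: ⌈(3·361+82)/590⌉ − ⌈(2·361+82)/590⌉ = ⌈1165/590⌉ − ⌈804/590⌉ = 2 − 2 = 0
n=3: ⌈(4·361+82)/590⌉ − ⌈(3·361+82)/590⌉ = ⌈1526/590⌉ − ⌈1165/590⌉ = 3 − 2 = 1
n=4: ⌈(5·361+82)/590⌉ − ⌈(4·361+82)/590⌉ = ⌈1887/590⌉ − ⌈1526/590⌉ = 4 − 3 = 1
n=5: ⌈(6·361+82)/590⌉ − ⌈(5·361+82)/590⌉ = ⌈2248/590⌉ − ⌈1887/590⌉ = 4 − 4 = 0
n=6: ⌈(7·361+82)/590⌉ − ⌈(6·361+82)/590⌉ = ⌈2609/590⌉ − ⌈2248/590⌉ = 5 − 4 = 1
n=7: ⌈(8·361+82)/590⌉ − ⌈(7·361+82)/590⌉ = ⌈2970/590⌉ − ⌈2609/590⌉ = 6 − 5 = 1
n=8: ⌈(9·361+82)/590⌉ − ⌈(8·361+82)/590⌉ = ⌈3331/590⌉ − ⌈2970/590⌉ = 6 − 6 = 0
n=9: ⌈(10·361+82)/590⌉ − ⌈(9·361+82)/590⌉ = ⌈3692/590⌉ − ⌈3331/590⌉ = 7 − 6 = 1
n=10: ⌈(11·361+82)/590⌉ − ⌈(10·361+82)/590⌉ = ⌈4053/590⌉ − ⌈3692/590⌉ = 7 − 7 = 0
n=11: ⌈(12·361+82)/590⌉ − ⌈(11·361+82)/590⌉ = ⌈4414/590⌉ − ⌈4053/590⌉ = 8 − 7 = 1
n=12: ⌈(13·361+82)/590⌉ − ⌈(12·361+82)/590⌉ = ⌈4775/590⌉ − ⌈4414/590⌉ = 9 − 8 = 1
n=13: ⌈(14·361+82)/590⌉ − ⌈(13·361+82)/590⌉ = ⌈5136/590⌉ − ⌈4775/590⌉ = 9 − 9 = 0
n=14: ⌈(15·361+82)/590⌉ − ⌈(14·361+82)/590⌉ = ⌈5497/590⌉ − ⌈5136/590⌉ = 10 − 9 = 1
n=15: ⌈(16·361+82)/590⌉ − ⌈(15·361+82)/590⌉ = ⌈5858/590⌉ − ⌈5497/590⌉ = 10 − 10 = 0
n=16: ⌈(17·361+82)/590⌉ − ⌈(16·361+82)/590⌉ = ⌈6219/590⌉ − ⌈5858/590⌉ = 11 − 10 = 1
n=17: ⌈(18·361+82)/590⌉ − ⌈(17·361+82)/590⌉ = ⌈6580/590⌉ − ⌈6219/590⌉ = 12 − 11 = 1
n=18: ⌈(19·361+82)/590⌉ − ⌈(18·361+82)/590⌉ = ⌈6941/590⌉ − ⌈6580/590⌉ = 12 − 12 = 0
n=19: ⌈(20·361+82)/590⌉ − ⌈(19·361+82)/590⌉ = ⌈7302/590⌉ − ⌈6941/590⌉ = 13 − 12 = 1
n=20: ⌈(21·361+82)/590⌉ − ⌈(20·361+82)/590⌉ = ⌈7663/590⌉ − ⌈7302/590⌉ = 13 − 13 = 0
n=21: ⌈(22·361+82)/590⌉ − ⌈(21·361+82)/590⌉ = ⌈8024/590⌉ − ⌈7663/590⌉ = 14 − 13 = 1
n=22: ⌈(23·361+82)/590⌉ − ⌈(22·361+82)/590⌉ = ⌈8385/590⌉ − ⌈8024/590⌉ = 15 − 14 = 1
n=23: ⌈(24·361+82)/590⌉ − ⌈(23·361+82)/590⌉ = ⌈8746/590⌉ − ⌈8385/590⌉ = 15 − 15 = 0
n=24: ⌈(25·361+82)/590⌉ − ⌈(24·361+82)/590⌉ = ⌈9107/590⌉ − ⌈8746/590⌉ = 16 − 15 = 1
n=25: ⌈(26·361+82)/590⌉ − ⌈(25·361+82)/590⌉ = ⌈9468/590⌉ − ⌈9107/590⌉ = 17 − 16 = 1
n=26: ⌈(27·361+82)/590⌉ − ⌈(26·361+82)/590⌉ = ⌈9829/590⌉ − ⌈9468/590⌉ = 17 − 17 = 0
n=27: ⌈(28·361+82)/590⌉ − ⌈(27·361+82)/590⌉ = ⌈10190/590⌉ − ⌈9829/590⌉ = 18 − 17 = 1
n=28: ⌈(29·361+82)/590⌉ − ⌈(28·361+82)/590⌉ = ⌈10551/590⌉ − ⌈10190/590⌉ = 18 − 18 = 0
n=29: ⌈(30·361+82)/590⌉ − ⌈(29·361+82)/590⌉ = ⌈10912/590⌉ − ⌈10551/590⌉ = 19 − 18 = 1
n=30: ⌈(31·361+82)/590⌉ − ⌈(30·361+82)/590⌉ = ⌈11273/590⌉ − ⌈10912/590⌉ = 20 − 19 = 1
n=31: ⌈(32·361+82)/590⌉ − ⌈(31·361+82)/590⌉ = ⌈11634/590⌉ − ⌈11273/590⌉ = 20 − 20 = 0
n=32: ⌈(33·361+82)/590⌉ − ⌈(32·361+82)/590⌉ = ⌈11995/590⌉ − ⌈11634/590⌉ = 21 − 20 = 1
n=33: ⌈(34·361+82)/590⌉ − ⌈(33·361+82)/590⌉ = ⌈12356/590⌉ − ⌈11995/590⌉ = 21 − 21 = 0
n=34: ⌈(35·361+82)/590⌉ − ⌈(34·361+82)/590⌉ = ⌈12717/590⌉ − ⌈12356/590⌉ = 22 − 21 = 1
n=35: ⌈(36·361+82)/590⌉ − ⌈(35·361+82)/590⌉ = ⌈13078/590⌉ − ⌈12717/590⌉ = 23 − 22 = 1
n=36: ⌈(37·361+82)/590⌉ − ⌈(36·361+82)/590⌉ = ⌈13439/590⌉ − ⌈13078/590⌉ = 23 − 23 = 0
n=37: ⌈(38·361+82)/590⌉ − ⌈(37·361+82)/590⌉ = ⌈13800/590⌉ − ⌈13439/590⌉ = 24 − 23 = 1
n=38: ⌈(39·361+82)/590⌉ − ⌈(38·361+82)/590⌉ = ⌈14161/590⌉ − ⌈13800/590⌉ = 25 − 24 = 1
n=39: ⌈(40·361+82)/590⌉ − ⌈(39·361+82)/590⌉ = ⌈14522/590⌉ − ⌈14161/590⌉ = 25 − 25 = 0
n=40: ⌈(41·361+82)/590⌉ − ⌈(40·361+82)/590⌉ = ⌈14883/590⌉ − ⌈14522/590⌉ = 26 − 25 = 1
n=41: ⌈(42·361+82)/590⌉ − ⌈(41·361+82)/590⌉ = ⌈15244/590⌉ − ⌈14883/590⌉ = 26 − 26 = 0
n=42: ⌈(43·361+82)/590⌉ − ⌈(42·361+82)/590⌉ = ⌈15605/590⌉ − ⌈15244/590⌉ = 27 − 26 = 1
n=43: ⌈(44·361+82)/590⌉ − ⌈(43·361+82)/590⌉ = ⌈15966/590⌉ − ⌈15605/590⌉ = 28 − 27 = 1
n=44: ⌈(45·361+82)/590⌉ − ⌈(44·361+82)/590⌉ = ⌈16327/590⌉ − ⌈15966/590⌉ = 28 − 28 = 0
n=45: ⌈(46·361+82)/590⌉ − ⌈(45·361+82)/590⌉ = ⌈16688/590⌉ − ⌈16327/590⌉ = 29 − 28 = 1
n=46: ⌈(47·361+82)/590⌉ − ⌈(46·361+82)/590⌉ = ⌈17049/590⌉ − ⌈16688/590⌉ = 29 − 29 = 0
n=47: ⌈(48·361+82)/590⌉ − ⌈(47·361+82)/590⌉ = ⌈17410/590⌉ − ⌈17049/590⌉ = 30 − 29 = 1
n=48: ⌈(49·361+82)/590⌉ − ⌈(48·361+82)/590⌉ = ⌈17771/590⌉ − ⌈17410/590⌉ = 31 − 30 = 1
n=49: ⌈(50·361+82)/590⌉ − ⌈(49·361+82)/590⌉ = ⌈18132/590⌉ − ⌈17771/590⌉ = 31 − 31 = 0
n=50: ⌈(51·361+82)/590⌉ − ⌈(50·361+82)/590⌉ = ⌈18493/590⌉ − ⌈18132/590⌉ = 32 − 31 = 1
n=51: ⌈(52·361+82)/590⌉ − ⌈(51·361+82)/590⌉ = ⌈18854/590⌉ − ⌈18493/590⌉ = 32 − 32 = 0
n=52: ⌈(53·361+82)/590⌉ − ⌈(52·361+82)/590⌉ = ⌈19215/590⌉ − ⌈18854/590⌉ = 33 − 32 = 1
n=53: ⌈(54·361+82)/590⌉ − ⌈(53·361+82)/590⌉ = ⌈19576/590⌉ − ⌈19215/590⌉ = 34 − 33 = 1
n=54: ⌈(55·361+82)/590⌉ − ⌈(54·361+82)/590⌉ = ⌈19937/590⌉ − ⌈19576/590⌉ = 34 − 34 = 0
n=55: ⌈(56·361+82)/590⌉ − ⌈(55·361+82)/590⌉ = ⌈20298/590⌉ − ⌈19937/590⌉ = 35 − 34 = 1
n=56: ⌈(57·361+82)/590⌉ − ⌈(56·361+82)/590⌉ = ⌈20659/590⌉ − ⌈20298/590⌉ = 36 − 35 = 1
n=57: ⌈(58·361+82)/590⌉ − ⌈(57·361+82)/590⌉ = ⌈21020/590⌉ − ⌈20659/590⌉ = 36 − 36 = 0
n=58: ⌈(59·361+82)/590⌉ − ⌈(58·361+82)/590⌉ = ⌈21381/590⌉ − ⌈21020/590⌉ = 37 − 36 = 1
n=59: ⌈(60·361+82)/590⌉ − ⌈(59·361+82)/590⌉ = ⌈21742/590⌉ − ⌈21381/590⌉ = 37 − 37 = 0
n=60: ⌈(61·361+82)/590⌉ − ⌈(60·361+82)/590⌉ = ⌈22103/590⌉ − ⌈21742/590⌉ = 38 − 37 = 1
n=61: ⌈(62·361+82)/590⌉ − ⌈(61·361+82)/590⌉ = ⌈22464/590⌉ − ⌈22103/590⌉ = 39 − 38 = 1
n=62: ⌈(63·361+82)/590⌉ − ⌈(62·361+82)/590⌉ = ⌈22825/590⌉ − ⌈22464/590⌉ = 39 − 39 = 0
n=63: ⌈(64·361+82)/590⌉ − ⌈(63·361+82)/590⌉ = ⌈23186/590⌉ − ⌈22825/590⌉ = 40 − 39 = 1
n=64: ⌈(65·361+82)/590⌉ − ⌈(64·361+82)/590⌉ = ⌈23547/590⌉ − ⌈23186/590⌉ = 40 − 40 = 0
n=65: ⌈(66·361+82)/590⌉ − ⌈(65·361+82)/590⌉ = ⌈23908/590⌉ − ⌈23547/590⌉ = 41 − 40 = 1
n=66: ⌈(67·361+82)/590⌉ − ⌈(66·361+82)/590⌉ = ⌈24269/590⌉ − ⌈23908/590⌉ = 42 − 41 = 1
n=67: ⌈(68·361+82)/590⌉ − ⌈(67·361+82)/590⌉ = ⌈24630/590⌉ − ⌈24269/590⌉ = 42 − 42 = 0
n=68: ⌈(69·361+82)/590⌉ − ⌈(68·361+82)/590⌉ = ⌈24991/590⌉ − ⌈24630/590⌉ = 43 − 42 = 1
n=69: ⌈(70·361+82)/590⌉ − ⌈(69·361+82)/590⌉ = ⌈25352/590⌉ − ⌈24991/590⌉ = 43 − 43 = 0
n=70: ⌈(71·361+82)/590⌉ − ⌈(70·361+82)/590⌉ = ⌈25713/590⌉ − ⌈25352/590⌉ = 44 − 43 = 1
n=71: ⌈(72·361+82)/590⌉ − ⌈(71·361+82)/590⌉ = ⌈26074/590⌉ − ⌈25713/590⌉ = 45 − 44 = 1
n=72: ⌈(73·361+82)/590⌉ − ⌈(72·361+82)/590⌉ = ⌈26435/590⌉ − ⌈26074/590⌉ = 45 − 45 = 0
n=73: ⌈(74·361+82)/590⌉ − ⌈(73·361+82)/590⌉ = ⌈26796/590⌉ − ⌈26435/590⌉ = 46 − 45 = 1
n=74: ⌈(75·361+82)/590⌉ − ⌈(74·361+82)/590⌉ = ⌈27157/590⌉ − ⌈26796/590⌉ = 47 − 46 = 1
n=75: ⌈(76·361+82)/590⌉ − ⌈(75·361+82)/590⌉ = ⌈27518/590⌉ − ⌈27157/590⌉ = 47 − 47 = 0
n=76: ⌈(77·361+82)/590⌉ − ⌈(76·361+82)/590⌉ = ⌈27879/590⌉ − ⌈27518/590⌉ = 48 − 47 = 1
n=77: ⌈(78·361+82)/590⌉ − ⌈(77·361+82)/590⌉ = ⌈28240/590⌉ − ⌈27879/590⌉ = 48 − 48 = 0
n=78: ⌈(79·361+82)/590⌉ − ⌈(78·361+82)/590⌉ = ⌈28601/590⌉ − ⌈28240/590⌉ = 49 − 48 = 1
n=79: ⌈(80·361+82)/590⌉ − ⌈(79·361+82)/590⌉ = ⌈28962/590⌉ − ⌈28601/590⌉ = 50 − 49 = 1
n=80: ⌈(81·361+82)/590⌉ − ⌈(80·361+82)/590⌉ = ⌈29323/590⌉ − ⌈28962/590⌉ = 50 − 50 = 0
n=81: ⌈(82·361+82)/590⌉ − ⌈(81·361+82)/590⌉ = ⌈29684/590⌉ − ⌈29323/590⌉ = 51 − 50 = 1
n=82: ⌈(83·361+82)/590⌉ − ⌈(82·361+82)/590⌉ = ⌈30045/590⌉ − ⌈29684/590⌉ = 51 − 51 = 0
n=83: ⌈(84·361+82)/590⌉ − ⌈(83·361+82)/590⌉ = ⌈30406/590⌉ − ⌈30045/590⌉ = 52 − 51 = 1
n=84: ⌈(85·361+82)/590⌉ − ⌈(84·361+82)/590⌉ = ⌈30767/590⌉ − ⌈30406/590⌉ = 53 − 52 = 1
n=85: ⌈(86·361+82)/590⌉ − ⌈(85·361+82)/590⌉ = ⌈31128/590⌉ − ⌈30767/590⌉ = 53 − 53 = 0
n=86: ⌈(87·361+82)/590⌉ − ⌈(86·361+82)/590⌉ = ⌈31489/590⌉ − ⌈31128/590⌉ = 54 − 53 = 1
n=87: ⌈(88·361+82)/590⌉ − ⌈(87·361+82)/590⌉ = ⌈31850/590⌉ − ⌈31489/590⌉ = 54 − 54 = 0
n=88: ⌈(89·361+82)/590⌉ − ⌈(88·361+82)/590⌉ = ⌈32211/590⌉ − ⌈31850/590⌉ = 55 − 54 = 1
n=89: ⌈(90·361+82)/590⌉ − ⌈(89·361+82)/590⌉ = ⌈32572/590⌉ − ⌈32211/590⌉ = 56 − 55 = 1
n=90: ⌈(91·361+82)/590⌉ − ⌈(90·361+82)/590⌉ = ⌈32933/590⌉ − ⌈32572/590⌉ = 56 − 56 = 0
n=91: ⌈(92·361+82)/590⌉ − ⌈(91·361+82)/590⌉ = ⌈33294/590⌉ − ⌈32933/590⌉ = 57 − 56 = 1
n=92: ⌈(93·361+82)/590⌉ − ⌈(92·361+82)/590⌉ = ⌈33655/590⌉ − ⌈33294/590⌉ = 58 − 57 = 1
n=93: ⌈(94·361+82)/590⌉ − ⌈(93·361+82)/590⌉ = ⌈34016/590⌉ − ⌈33655/590⌉ = 58 − 58 = 0
n=94: ⌈(95·361+82)/590⌉ − ⌈(94·361+82)/590⌉ = ⌈34377/590⌉ − ⌈34016/590⌉ = 59 − 58 = 1
n=95: ⌈(96·361+82)/590⌉ − ⌈(95·361+82)/590⌉ = ⌈34738/590⌉ − ⌈34377/590⌉ = 59 − 59 = 0
n=96: ⌈(97·361+82)/590⌉ − ⌈(96·361+82)/590⌉ = ⌈35099/590⌉ − ⌈34738/590⌉ = 60 − 59 = 1
n=97: ⌈(98·361+82)/590⌉ − ⌈(97·361+82)/590⌉ = ⌈35460/590⌉ − ⌈35099/590⌉ = 61 − 60 = 1
n=98: ⌈(99·361+82)/590⌉ − ⌈(98·361+82)/590⌉ = ⌈35821/590⌉ − ⌈35460/590⌉ = 61 − 61 = 0
n=99: ⌈(100·361+82)/590⌉ − ⌈(99·361+82)/590⌉ = ⌈36182/590⌉ − ⌈35821/590⌉ = 62 − 61 = 1
n=100: ⌈(101·361+82)/590⌉ − ⌈(100·361+82)/590⌉ = ⌈36543/590⌉ − ⌈36182/590⌉ = 62 − 62 = 0

01011011010110101101011011010110101101101011010110101101101011010110101101101011010110101101101011010


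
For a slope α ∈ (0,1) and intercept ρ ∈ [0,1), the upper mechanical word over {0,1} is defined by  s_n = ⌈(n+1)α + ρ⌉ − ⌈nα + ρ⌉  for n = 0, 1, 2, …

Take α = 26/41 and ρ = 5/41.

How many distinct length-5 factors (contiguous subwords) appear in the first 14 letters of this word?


6

t_n = ⌈(n·26+5)/41⌉ for n = 0 … 14:
  n=0…9: ⌈5/41⌉=1 ⌈31/41⌉=1 ⌈57/41⌉=2 ⌈83/41⌉=3 ⌈109/41⌉=3 ⌈135/41⌉=4 ⌈161/41⌉=4 ⌈187/41⌉=5 ⌈213/41⌉=6 ⌈239/41⌉=6
  n=10…14: ⌈265/41⌉=7 ⌈291/41⌉=8 ⌈317/41⌉=8 ⌈343/41⌉=9 ⌈369/41⌉=9
s_n = t_(n+1) − t_n for n = 0 … 13 gives
prefix = 01101011011010
slide a length-5 window over [0..4] … [9..13] (10 windows); first occurrence of each distinct factor:
  [  0..  4] 01101
  [  1..  5] 11010
  [  2..  6] 10101
  [  3..  7] 01011
  [  4..  8] 10110
  [  6.. 10] 11011
  (the other 4 windows repeat one of these)
distinct factors: {01011, 01101, 10101, 10110, 11010, 11011}
count = 6  (Sturmian bound for length 5 is 6)


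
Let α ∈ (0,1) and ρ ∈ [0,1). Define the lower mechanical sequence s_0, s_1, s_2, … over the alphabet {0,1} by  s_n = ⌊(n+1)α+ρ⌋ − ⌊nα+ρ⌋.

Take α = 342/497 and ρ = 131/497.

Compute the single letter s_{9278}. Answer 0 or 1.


1

(n+1)α + ρ = (9279·342 + 131) / 497 = 3173549/497
nα + ρ     = (9278·342 + 131) / 497 = 3173207/497
⌊3173549/497⌋ = 6385,  ⌊3173207/497⌋ = 6384
s_{9278} = 6385 − 6384 = 1


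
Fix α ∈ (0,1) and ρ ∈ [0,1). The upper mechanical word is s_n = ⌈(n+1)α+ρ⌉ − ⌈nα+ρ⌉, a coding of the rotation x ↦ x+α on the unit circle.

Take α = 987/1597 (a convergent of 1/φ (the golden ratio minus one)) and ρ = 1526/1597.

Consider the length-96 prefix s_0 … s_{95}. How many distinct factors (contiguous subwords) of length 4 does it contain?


5

t_n = ⌈(n·987+1526)/1597⌉ for n = 0 … 96:
  n=0…9: ⌈1526/1597⌉=1 ⌈2513/1597⌉=2 ⌈3500/1597⌉=3 ⌈4487/1597⌉=3 ⌈5474/1597⌉=4 ⌈6461/1597⌉=5 ⌈7448/1597⌉=5 ⌈8435/1597⌉=6 ⌈9422/1597⌉=6 ⌈10409/1597⌉=7
  n=10…19: ⌈11396/1597⌉=8 ⌈12383/1597⌉=8 ⌈13370/1597⌉=9 ⌈14357/1597⌉=9 ⌈15344/1597⌉=10 ⌈16331/1597⌉=11 ⌈17318/1597⌉=11 ⌈18305/1597⌉=12 ⌈19292/1597⌉=13 ⌈20279/1597⌉=13
  n=20…29: ⌈21266/1597⌉=14 ⌈22253/1597⌉=14 ⌈23240/1597⌉=15 ⌈24227/1597⌉=16 ⌈25214/1597⌉=16 ⌈26201/1597⌉=17 ⌈27188/1597⌉=18 ⌈28175/1597⌉=18 ⌈29162/1597⌉=19 ⌈30149/1597⌉=19
  n=30…39: ⌈31136/1597⌉=20 ⌈32123/1597⌉=21 ⌈33110/1597⌉=21 ⌈34097/1597⌉=22 ⌈35084/1597⌉=22 ⌈36071/1597⌉=23 ⌈37058/1597⌉=24 ⌈38045/1597⌉=24 ⌈39032/1597⌉=25 ⌈40019/1597⌉=26
  n=40…49: ⌈41006/1597⌉=26 ⌈41993/1597⌉=27 ⌈42980/1597⌉=27 ⌈43967/1597⌉=28 ⌈44954/1597⌉=29 ⌈45941/1597⌉=29 ⌈46928/1597⌉=30 ⌈47915/1597⌉=31 ⌈48902/1597⌉=31 ⌈49889/1597⌉=32
  n=50…59: ⌈50876/1597⌉=32 ⌈51863/1597⌉=33 ⌈52850/1597⌉=34 ⌈53837/1597⌉=34 ⌈54824/1597⌉=35 ⌈55811/1597⌉=35 ⌈56798/1597⌉=36 ⌈57785/1597⌉=37 ⌈58772/1597⌉=37 ⌈59759/1597⌉=38
  n=60…69: ⌈60746/1597⌉=39 ⌈61733/1597⌉=39 ⌈62720/1597⌉=40 ⌈63707/1597⌉=40 ⌈64694/1597⌉=41 ⌈65681/1597⌉=42 ⌈66668/1597⌉=42 ⌈67655/1597⌉=43 ⌈68642/1597⌉=43 ⌈69629/1597⌉=44
  n=70…79: ⌈70616/1597⌉=45 ⌈71603/1597⌉=45 ⌈72590/1597⌉=46 ⌈73577/1597⌉=47 ⌈74564/1597⌉=47 ⌈75551/1597⌉=48 ⌈76538/1597⌉=48 ⌈77525/1597⌉=49 ⌈78512/1597⌉=50 ⌈79499/1597⌉=50
  n=80…89: ⌈80486/1597⌉=51 ⌈81473/1597⌉=52 ⌈82460/1597⌉=52 ⌈83447/1597⌉=53 ⌈84434/1597⌉=53 ⌈85421/1597⌉=54 ⌈86408/1597⌉=55 ⌈87395/1597⌉=55 ⌈88382/1597⌉=56 ⌈89369/1597⌉=56
  n=90…96: ⌈90356/1597⌉=57 ⌈91343/1597⌉=58 ⌈92330/1597⌉=58 ⌈93317/1597⌉=59 ⌈94304/1597⌉=60 ⌈95291/1597⌉=60 ⌈96278/1597⌉=61
s_n = t_(n+1) − t_n for n = 0 … 95 gives
prefix = 110110101101011011010110110101101011011010110110101101011011010110101101101011011010110101101101
slide a length-4 window over [0..3] … [92..95] (93 windows); first occurrence of each distinct factor:
  [  0..  3] 1101
  [  1..  4] 1011
  [  2..  5] 0110
  [  4..  7] 1010
  [  5..  8] 0101
  (the other 88 windows repeat one of these)
distinct factors: {0101, 0110, 1010, 1011, 1101}
count = 5  (Sturmian bound for length 4 is 5)


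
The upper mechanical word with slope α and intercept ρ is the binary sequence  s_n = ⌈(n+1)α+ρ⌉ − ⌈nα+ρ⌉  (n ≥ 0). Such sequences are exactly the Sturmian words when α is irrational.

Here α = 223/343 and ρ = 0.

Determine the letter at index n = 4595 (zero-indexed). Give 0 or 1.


(n+1)α + ρ = (4596·223) / 343 = 1024908/343
nα + ρ     = (4595·223) / 343 = 1024685/343
⌈1024908/343⌉ = 2989,  ⌈1024685/343⌉ = 2988
s_{4595} = 2989 − 2988 = 1

1


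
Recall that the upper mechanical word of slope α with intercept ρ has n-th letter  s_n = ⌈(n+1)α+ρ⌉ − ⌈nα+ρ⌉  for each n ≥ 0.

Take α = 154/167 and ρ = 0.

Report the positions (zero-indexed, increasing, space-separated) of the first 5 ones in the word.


0 1 2 3 4

n=0: ⌈154/167⌉−⌈0/167⌉ = 1−0 = 1  ← one
n=1: ⌈308/167⌉−⌈154/167⌉ = 2−1 = 1  ← one
n=2: ⌈462/167⌉−⌈308/167⌉ = 3−2 = 1  ← one
n=3: ⌈616/167⌉−⌈462/167⌉ = 4−3 = 1  ← one
n=4: ⌈770/167⌉−⌈616/167⌉ = 5−4 = 1  ← one
positions of the first 5 ones: 0 1 2 3 4


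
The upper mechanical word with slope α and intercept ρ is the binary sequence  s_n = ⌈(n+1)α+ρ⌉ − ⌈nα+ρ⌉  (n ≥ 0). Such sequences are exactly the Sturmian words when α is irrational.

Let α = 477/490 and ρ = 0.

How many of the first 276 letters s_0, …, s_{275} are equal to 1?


#1s = Σ_{n=0}^{275} s_n = Σ_{n=0}^{275} (⌈(n+1)α+ρ⌉ − ⌈nα+ρ⌉)
the sum telescopes: every ⌈nα+ρ⌉ with 0 < n < 276 appears once with + and once with −, leaving ⌈276α+ρ⌉ − ⌈0·α+ρ⌉
276α + ρ = (276·477) / 490 = 131652/490
ρ = 0/490
⌈131652/490⌉ = 269,  ⌈0/490⌉ = 0
#1s = 269 − 0 = 269

269


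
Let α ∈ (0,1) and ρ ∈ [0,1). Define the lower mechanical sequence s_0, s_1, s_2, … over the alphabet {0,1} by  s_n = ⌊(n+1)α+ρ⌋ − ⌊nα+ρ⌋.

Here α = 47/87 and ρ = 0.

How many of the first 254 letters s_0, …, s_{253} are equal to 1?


137

#1s = Σ_{n=0}^{253} s_n = Σ_{n=0}^{253} (⌊(n+1)α+ρ⌋ − ⌊nα+ρ⌋)
the sum telescopes: every ⌊nα+ρ⌋ with 0 < n < 254 appears once with + and once with −, leaving ⌊254α+ρ⌋ − ⌊0·α+ρ⌋
254α + ρ = (254·47) / 87 = 11938/87
ρ = 0/87
⌊11938/87⌋ = 137,  ⌊0/87⌋ = 0
#1s = 137 − 0 = 137


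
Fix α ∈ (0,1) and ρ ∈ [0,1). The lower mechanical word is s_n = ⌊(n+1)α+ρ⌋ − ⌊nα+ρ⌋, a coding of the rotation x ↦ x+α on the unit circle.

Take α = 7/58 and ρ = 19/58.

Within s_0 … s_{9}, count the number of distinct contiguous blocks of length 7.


t_n = ⌊(n·7+19)/58⌋ for n = 0 … 10:
  n=0…9: ⌊19/58⌋=0 ⌊26/58⌋=0 ⌊33/58⌋=0 ⌊40/58⌋=0 ⌊47/58⌋=0 ⌊54/58⌋=0 ⌊61/58⌋=1 ⌊68/58⌋=1 ⌊75/58⌋=1 ⌊82/58⌋=1
  n=10: ⌊89/58⌋=1
s_n = t_(n+1) − t_n for n = 0 … 9 gives
prefix = 0000010000
slide a length-7 window over [0..6] … [3..9] (4 windows); first occurrence of each distinct factor:
  [  0..  6] 0000010
  [  1..  7] 0000100
  [  2..  8] 0001000
  [  3..  9] 0010000
distinct factors: {0000010, 0000100, 0001000, 0010000}
count = 4  (Sturmian bound for length 7 is 8)

4


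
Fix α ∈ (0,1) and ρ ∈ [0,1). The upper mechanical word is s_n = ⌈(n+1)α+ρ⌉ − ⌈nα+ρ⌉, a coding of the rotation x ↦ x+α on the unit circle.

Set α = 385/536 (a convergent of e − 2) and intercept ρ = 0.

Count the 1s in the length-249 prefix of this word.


179

#1s = Σ_{n=0}^{248} s_n = Σ_{n=0}^{248} (⌈(n+1)α+ρ⌉ − ⌈nα+ρ⌉)
the sum telescopes: every ⌈nα+ρ⌉ with 0 < n < 249 appears once with + and once with −, leaving ⌈249α+ρ⌉ − ⌈0·α+ρ⌉
249α + ρ = (249·385) / 536 = 95865/536
ρ = 0/536
⌈95865/536⌉ = 179,  ⌈0/536⌉ = 0
#1s = 179 − 0 = 179


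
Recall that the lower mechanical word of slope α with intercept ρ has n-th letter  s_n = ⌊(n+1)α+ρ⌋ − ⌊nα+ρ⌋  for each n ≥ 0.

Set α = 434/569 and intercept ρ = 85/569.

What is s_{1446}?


(n+1)α + ρ = (1447·434 + 85) / 569 = 628083/569
nα + ρ     = (1446·434 + 85) / 569 = 627649/569
⌊628083/569⌋ = 1103,  ⌊627649/569⌋ = 1103
s_{1446} = 1103 − 1103 = 0

0


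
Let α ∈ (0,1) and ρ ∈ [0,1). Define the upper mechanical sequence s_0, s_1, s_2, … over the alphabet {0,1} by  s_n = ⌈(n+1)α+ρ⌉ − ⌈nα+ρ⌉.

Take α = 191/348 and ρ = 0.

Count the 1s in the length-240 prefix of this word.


132

#1s = Σ_{n=0}^{239} s_n = Σ_{n=0}^{239} (⌈(n+1)α+ρ⌉ − ⌈nα+ρ⌉)
the sum telescopes: every ⌈nα+ρ⌉ with 0 < n < 240 appears once with + and once with −, leaving ⌈240α+ρ⌉ − ⌈0·α+ρ⌉
240α + ρ = (240·191) / 348 = 45840/348
ρ = 0/348
⌈45840/348⌉ = 132,  ⌈0/348⌉ = 0
#1s = 132 − 0 = 132


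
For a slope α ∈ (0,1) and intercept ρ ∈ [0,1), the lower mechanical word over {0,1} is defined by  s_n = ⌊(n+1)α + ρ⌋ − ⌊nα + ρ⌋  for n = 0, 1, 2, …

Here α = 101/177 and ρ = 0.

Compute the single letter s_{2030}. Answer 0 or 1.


0

(n+1)α + ρ = (2031·101) / 177 = 205131/177
nα + ρ     = (2030·101) / 177 = 205030/177
⌊205131/177⌋ = 1158,  ⌊205030/177⌋ = 1158
s_{2030} = 1158 − 1158 = 0


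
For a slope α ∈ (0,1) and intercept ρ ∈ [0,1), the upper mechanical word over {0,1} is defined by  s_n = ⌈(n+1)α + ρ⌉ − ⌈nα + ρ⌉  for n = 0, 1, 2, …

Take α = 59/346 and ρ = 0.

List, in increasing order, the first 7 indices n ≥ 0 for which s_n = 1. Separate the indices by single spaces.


n=0: ⌈59/346⌉−⌈0/346⌉ = 1−0 = 1  ← one
n=1: ⌈118/346⌉−⌈59/346⌉ = 1−1 = 0
n=2: ⌈177/346⌉−⌈118/346⌉ = 1−1 = 0
n=3: ⌈236/346⌉−⌈177/346⌉ = 1−1 = 0
n=4: ⌈295/346⌉−⌈236/346⌉ = 1−1 = 0
n=5: ⌈354/346⌉−⌈295/346⌉ = 2−1 = 1  ← one
n=6: ⌈413/346⌉−⌈354/346⌉ = 2−2 = 0
n=7: ⌈472/346⌉−⌈413/346⌉ = 2−2 = 0
n=8: ⌈531/346⌉−⌈472/346⌉ = 2−2 = 0
n=9: ⌈590/346⌉−⌈531/346⌉ = 2−2 = 0
n=10: ⌈649/346⌉−⌈590/346⌉ = 2−2 = 0
n=11: ⌈708/346⌉−⌈649/346⌉ = 3−2 = 1  ← one
n=12: ⌈767/346⌉−⌈708/346⌉ = 3−3 = 0
n=13: ⌈826/346⌉−⌈767/346⌉ = 3−3 = 0
n=14: ⌈885/346⌉−⌈826/346⌉ = 3−3 = 0
n=15: ⌈944/346⌉−⌈885/346⌉ = 3−3 = 0
n=16: ⌈1003/346⌉−⌈944/346⌉ = 3−3 = 0
n=17: ⌈1062/346⌉−⌈1003/346⌉ = 4−3 = 1  ← one
n=18: ⌈1121/346⌉−⌈1062/346⌉ = 4−4 = 0
n=19: ⌈1180/346⌉−⌈1121/346⌉ = 4−4 = 0
n=20: ⌈1239/346⌉−⌈1180/346⌉ = 4−4 = 0
n=21: ⌈1298/346⌉−⌈1239/346⌉ = 4−4 = 0
n=22: ⌈1357/346⌉−⌈1298/346⌉ = 4−4 = 0
n=23: ⌈1416/346⌉−⌈1357/346⌉ = 5−4 = 1  ← one
n=24: ⌈1475/346⌉−⌈1416/346⌉ = 5−5 = 0
n=25: ⌈1534/346⌉−⌈1475/346⌉ = 5−5 = 0
n=26: ⌈1593/346⌉−⌈1534/346⌉ = 5−5 = 0
n=27: ⌈1652/346⌉−⌈1593/346⌉ = 5−5 = 0
n=28: ⌈1711/346⌉−⌈1652/346⌉ = 5−5 = 0
n=29: ⌈1770/346⌉−⌈1711/346⌉ = 6−5 = 1  ← one
n=30: ⌈1829/346⌉−⌈1770/346⌉ = 6−6 = 0
n=31: ⌈1888/346⌉−⌈1829/346⌉ = 6−6 = 0
n=32: ⌈1947/346⌉−⌈1888/346⌉ = 6−6 = 0
n=33: ⌈2006/346⌉−⌈1947/346⌉ = 6−6 = 0
n=34: ⌈2065/346⌉−⌈2006/346⌉ = 6−6 = 0
n=35: ⌈2124/346⌉−⌈2065/346⌉ = 7−6 = 1  ← one
positions of the first 7 ones: 0 5 11 17 23 29 35

0 5 11 17 23 29 35


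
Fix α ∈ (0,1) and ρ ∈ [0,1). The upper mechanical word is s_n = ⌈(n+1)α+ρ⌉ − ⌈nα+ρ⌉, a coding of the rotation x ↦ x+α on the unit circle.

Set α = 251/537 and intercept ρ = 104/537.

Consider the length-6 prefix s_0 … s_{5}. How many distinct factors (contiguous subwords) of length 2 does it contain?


t_n = ⌈(n·251+104)/537⌉ for n = 0 … 6:
  n=0…6: ⌈104/537⌉=1 ⌈355/537⌉=1 ⌈606/537⌉=2 ⌈857/537⌉=2 ⌈1108/537⌉=3 ⌈1359/537⌉=3 ⌈1610/537⌉=3
s_n = t_(n+1) − t_n for n = 0 … 5 gives
prefix = 010100
slide a length-2 window over [0..1] … [4..5] (5 windows); first occurrence of each distinct factor:
  [  0..  1] 01
  [  1..  2] 10
  [  4..  5] 00
  (the other 2 windows repeat one of these)
distinct factors: {00, 01, 10}
count = 3  (Sturmian bound for length 2 is 3)

3


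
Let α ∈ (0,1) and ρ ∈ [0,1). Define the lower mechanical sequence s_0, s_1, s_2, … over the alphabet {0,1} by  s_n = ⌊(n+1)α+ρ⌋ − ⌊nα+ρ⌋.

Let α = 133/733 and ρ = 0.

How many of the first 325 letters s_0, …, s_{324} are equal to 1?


58

#1s = Σ_{n=0}^{324} s_n = Σ_{n=0}^{324} (⌊(n+1)α+ρ⌋ − ⌊nα+ρ⌋)
the sum telescopes: every ⌊nα+ρ⌋ with 0 < n < 325 appears once with + and once with −, leaving ⌊325α+ρ⌋ − ⌊0·α+ρ⌋
325α + ρ = (325·133) / 733 = 43225/733
ρ = 0/733
⌊43225/733⌋ = 58,  ⌊0/733⌋ = 0
#1s = 58 − 0 = 58


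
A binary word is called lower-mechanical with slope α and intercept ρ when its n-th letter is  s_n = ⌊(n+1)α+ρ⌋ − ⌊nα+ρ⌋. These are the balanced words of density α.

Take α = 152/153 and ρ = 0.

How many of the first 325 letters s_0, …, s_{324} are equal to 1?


322

#1s = Σ_{n=0}^{324} s_n = Σ_{n=0}^{324} (⌊(n+1)α+ρ⌋ − ⌊nα+ρ⌋)
the sum telescopes: every ⌊nα+ρ⌋ with 0 < n < 325 appears once with + and once with −, leaving ⌊325α+ρ⌋ − ⌊0·α+ρ⌋
325α + ρ = (325·152) / 153 = 49400/153
ρ = 0/153
⌊49400/153⌋ = 322,  ⌊0/153⌋ = 0
#1s = 322 − 0 = 322


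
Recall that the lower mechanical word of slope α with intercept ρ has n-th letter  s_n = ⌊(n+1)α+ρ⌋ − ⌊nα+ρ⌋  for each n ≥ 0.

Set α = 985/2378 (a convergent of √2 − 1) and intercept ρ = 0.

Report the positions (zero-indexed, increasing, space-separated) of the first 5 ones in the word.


2 4 7 9 12

n=0: ⌊985/2378⌋−⌊0/2378⌋ = 0−0 = 0
n=1: ⌊1970/2378⌋−⌊985/2378⌋ = 0−0 = 0
n=2: ⌊2955/2378⌋−⌊1970/2378⌋ = 1−0 = 1  ← one
n=3: ⌊3940/2378⌋−⌊2955/2378⌋ = 1−1 = 0
n=4: ⌊4925/2378⌋−⌊3940/2378⌋ = 2−1 = 1  ← one
n=5: ⌊5910/2378⌋−⌊4925/2378⌋ = 2−2 = 0
n=6: ⌊6895/2378⌋−⌊5910/2378⌋ = 2−2 = 0
n=7: ⌊7880/2378⌋−⌊6895/2378⌋ = 3−2 = 1  ← one
n=8: ⌊8865/2378⌋−⌊7880/2378⌋ = 3−3 = 0
n=9: ⌊9850/2378⌋−⌊8865/2378⌋ = 4−3 = 1  ← one
n=10: ⌊10835/2378⌋−⌊9850/2378⌋ = 4−4 = 0
n=11: ⌊11820/2378⌋−⌊10835/2378⌋ = 4−4 = 0
n=12: ⌊12805/2378⌋−⌊11820/2378⌋ = 5−4 = 1  ← one
positions of the first 5 ones: 2 4 7 9 12


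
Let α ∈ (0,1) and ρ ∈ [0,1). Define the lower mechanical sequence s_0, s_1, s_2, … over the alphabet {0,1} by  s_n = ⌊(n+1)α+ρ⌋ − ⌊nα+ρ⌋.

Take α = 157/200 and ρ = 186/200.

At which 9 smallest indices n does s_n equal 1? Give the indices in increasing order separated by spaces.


n=0: ⌊343/200⌋−⌊186/200⌋ = 1−0 = 1  ← one
n=1: ⌊500/200⌋−⌊343/200⌋ = 2−1 = 1  ← one
n=2: ⌊657/200⌋−⌊500/200⌋ = 3−2 = 1  ← one
n=3: ⌊814/200⌋−⌊657/200⌋ = 4−3 = 1  ← one
n=4: ⌊971/200⌋−⌊814/200⌋ = 4−4 = 0
n=5: ⌊1128/200⌋−⌊971/200⌋ = 5−4 = 1  ← one
n=6: ⌊1285/200⌋−⌊1128/200⌋ = 6−5 = 1  ← one
n=7: ⌊1442/200⌋−⌊1285/200⌋ = 7−6 = 1  ← one
n=8: ⌊1599/200⌋−⌊1442/200⌋ = 7−7 = 0
n=9: ⌊1756/200⌋−⌊1599/200⌋ = 8−7 = 1  ← one
n=10: ⌊1913/200⌋−⌊1756/200⌋ = 9−8 = 1  ← one
positions of the first 9 ones: 0 1 2 3 5 6 7 9 10

0 1 2 3 5 6 7 9 10


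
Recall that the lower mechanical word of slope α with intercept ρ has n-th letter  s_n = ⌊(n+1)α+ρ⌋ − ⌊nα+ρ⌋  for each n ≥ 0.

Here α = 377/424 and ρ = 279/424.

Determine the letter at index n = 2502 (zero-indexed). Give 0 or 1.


(n+1)α + ρ = (2503·377 + 279) / 424 = 943910/424
nα + ρ     = (2502·377 + 279) / 424 = 943533/424
⌊943910/424⌋ = 2226,  ⌊943533/424⌋ = 2225
s_{2502} = 2226 − 2225 = 1

1


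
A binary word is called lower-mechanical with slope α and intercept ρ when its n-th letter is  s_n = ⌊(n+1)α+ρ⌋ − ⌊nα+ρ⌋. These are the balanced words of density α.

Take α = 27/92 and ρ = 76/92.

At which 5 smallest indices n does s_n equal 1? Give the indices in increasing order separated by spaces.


0 3 7 10 14

n=0: ⌊103/92⌋−⌊76/92⌋ = 1−0 = 1  ← one
n=1: ⌊130/92⌋−⌊103/92⌋ = 1−1 = 0
n=2: ⌊157/92⌋−⌊130/92⌋ = 1−1 = 0
n=3: ⌊184/92⌋−⌊157/92⌋ = 2−1 = 1  ← one
n=4: ⌊211/92⌋−⌊184/92⌋ = 2−2 = 0
n=5: ⌊238/92⌋−⌊211/92⌋ = 2−2 = 0
n=6: ⌊265/92⌋−⌊238/92⌋ = 2−2 = 0
n=7: ⌊292/92⌋−⌊265/92⌋ = 3−2 = 1  ← one
n=8: ⌊319/92⌋−⌊292/92⌋ = 3−3 = 0
n=9: ⌊346/92⌋−⌊319/92⌋ = 3−3 = 0
n=10: ⌊373/92⌋−⌊346/92⌋ = 4−3 = 1  ← one
n=11: ⌊400/92⌋−⌊373/92⌋ = 4−4 = 0
n=12: ⌊427/92⌋−⌊400/92⌋ = 4−4 = 0
n=13: ⌊454/92⌋−⌊427/92⌋ = 4−4 = 0
n=14: ⌊481/92⌋−⌊454/92⌋ = 5−4 = 1  ← one
positions of the first 5 ones: 0 3 7 10 14


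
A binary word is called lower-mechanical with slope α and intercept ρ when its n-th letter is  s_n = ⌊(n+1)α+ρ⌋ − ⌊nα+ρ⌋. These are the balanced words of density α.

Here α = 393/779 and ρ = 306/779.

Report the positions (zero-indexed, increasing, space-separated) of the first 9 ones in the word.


n=0: ⌊699/779⌋−⌊306/779⌋ = 0−0 = 0
n=1: ⌊1092/779⌋−⌊699/779⌋ = 1−0 = 1  ← one
n=2: ⌊1485/779⌋−⌊1092/779⌋ = 1−1 = 0
n=3: ⌊1878/779⌋−⌊1485/779⌋ = 2−1 = 1  ← one
n=4: ⌊2271/779⌋−⌊1878/779⌋ = 2−2 = 0
n=5: ⌊2664/779⌋−⌊2271/779⌋ = 3−2 = 1  ← one
n=6: ⌊3057/779⌋−⌊2664/779⌋ = 3−3 = 0
n=7: ⌊3450/779⌋−⌊3057/779⌋ = 4−3 = 1  ← one
n=8: ⌊3843/779⌋−⌊3450/779⌋ = 4−4 = 0
n=9: ⌊4236/779⌋−⌊3843/779⌋ = 5−4 = 1  ← one
n=10: ⌊4629/779⌋−⌊4236/779⌋ = 5−5 = 0
n=11: ⌊5022/779⌋−⌊4629/779⌋ = 6−5 = 1  ← one
n=12: ⌊5415/779⌋−⌊5022/779⌋ = 6−6 = 0
n=13: ⌊5808/779⌋−⌊5415/779⌋ = 7−6 = 1  ← one
n=14: ⌊6201/779⌋−⌊5808/779⌋ = 7−7 = 0
n=15: ⌊6594/779⌋−⌊6201/779⌋ = 8−7 = 1  ← one
n=16: ⌊6987/779⌋−⌊6594/779⌋ = 8−8 = 0
n=17: ⌊7380/779⌋−⌊6987/779⌋ = 9−8 = 1  ← one
positions of the first 9 ones: 1 3 5 7 9 11 13 15 17

1 3 5 7 9 11 13 15 17


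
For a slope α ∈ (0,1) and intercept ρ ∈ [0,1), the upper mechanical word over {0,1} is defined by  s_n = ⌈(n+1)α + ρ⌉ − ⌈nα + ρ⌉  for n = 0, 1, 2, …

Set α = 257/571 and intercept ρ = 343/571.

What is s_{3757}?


1

(n+1)α + ρ = (3758·257 + 343) / 571 = 966149/571
nα + ρ     = (3757·257 + 343) / 571 = 965892/571
⌈966149/571⌉ = 1693,  ⌈965892/571⌉ = 1692
s_{3757} = 1693 − 1692 = 1


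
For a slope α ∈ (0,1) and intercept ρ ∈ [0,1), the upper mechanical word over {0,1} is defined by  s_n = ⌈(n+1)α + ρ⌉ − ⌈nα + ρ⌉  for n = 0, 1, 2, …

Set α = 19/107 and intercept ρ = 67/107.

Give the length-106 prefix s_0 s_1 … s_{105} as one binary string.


n=0: ⌈(1·19+67)/107⌉ − ⌈(0·19+67)/107⌉ = ⌈86/107⌉ − ⌈67/107⌉ = 1 − 1 = 0
n=1: ⌈(2·19+67)/107⌉ − ⌈(1·19+67)/107⌉ = ⌈105/107⌉ − ⌈86/107⌉ = 1 − 1 = 0
n=2: ⌈(3·19+67)/107⌉ − ⌈(2·19+67)/107⌉ = ⌈124/107⌉ − ⌈105/107⌉ = 2 − 1 = 1
n=3: ⌈(4·19+67)/107⌉ − ⌈(3·19+67)/107⌉ = ⌈143/107⌉ − ⌈124/107⌉ = 2 − 2 = 0
n=4: ⌈(5·19+67)/107⌉ − ⌈(4·19+67)/107⌉ = ⌈162/107⌉ − ⌈143/107⌉ = 2 − 2 = 0
n=5: ⌈(6·19+67)/107⌉ − ⌈(5·19+67)/107⌉ = ⌈181/107⌉ − ⌈162/107⌉ = 2 − 2 = 0
n=6: ⌈(7·19+67)/107⌉ − ⌈(6·19+67)/107⌉ = ⌈200/107⌉ − ⌈181/107⌉ = 2 − 2 = 0
n=7: ⌈(8·19+67)/107⌉ − ⌈(7·19+67)/107⌉ = ⌈219/107⌉ − ⌈200/107⌉ = 3 − 2 = 1
n=8: ⌈(9·19+67)/107⌉ − ⌈(8·19+67)/107⌉ = ⌈238/107⌉ − ⌈219/107⌉ = 3 − 3 = 0
n=9: ⌈(10·19+67)/107⌉ − ⌈(9·19+67)/107⌉ = ⌈257/107⌉ − ⌈238/107⌉ = 3 − 3 = 0
n=10: ⌈(11·19+67)/107⌉ − ⌈(10·19+67)/107⌉ = ⌈276/107⌉ − ⌈257/107⌉ = 3 − 3 = 0
n=11: ⌈(12·19+67)/107⌉ − ⌈(11·19+67)/107⌉ = ⌈295/107⌉ − ⌈276/107⌉ = 3 − 3 = 0
n=12: ⌈(13·19+67)/107⌉ − ⌈(12·19+67)/107⌉ = ⌈314/107⌉ − ⌈295/107⌉ = 3 − 3 = 0
n=13: ⌈(14·19+67)/107⌉ − ⌈(13·19+67)/107⌉ = ⌈333/107⌉ − ⌈314/107⌉ = 4 − 3 = 1
n=14: ⌈(15·19+67)/107⌉ − ⌈(14·19+67)/107⌉ = ⌈352/107⌉ − ⌈333/107⌉ = 4 − 4 = 0
n=15: ⌈(16·19+67)/107⌉ − ⌈(15·19+67)/107⌉ = ⌈371/107⌉ − ⌈352/107⌉ = 4 − 4 = 0
n=16: ⌈(17·19+67)/107⌉ − ⌈(16·19+67)/107⌉ = ⌈390/107⌉ − ⌈371/107⌉ = 4 − 4 = 0
n=17: ⌈(18·19+67)/107⌉ − ⌈(17·19+67)/107⌉ = ⌈409/107⌉ − ⌈390/107⌉ = 4 − 4 = 0
n=18: ⌈(19·19+67)/107⌉ − ⌈(18·19+67)/107⌉ = ⌈428/107⌉ − ⌈409/107⌉ = 4 − 4 = 0
n=19: ⌈(20·19+67)/107⌉ − ⌈(19·19+67)/107⌉ = ⌈447/107⌉ − ⌈428/107⌉ = 5 − 4 = 1
n=20: ⌈(21·19+67)/107⌉ − ⌈(20·19+67)/107⌉ = ⌈466/107⌉ − ⌈447/107⌉ = 5 − 5 = 0
n=21: ⌈(22·19+67)/107⌉ − ⌈(21·19+67)/107⌉ = ⌈485/107⌉ − ⌈466/107⌉ = 5 − 5 = 0
n=22: ⌈(23·19+67)/107⌉ − ⌈(22·19+67)/107⌉ = ⌈504/107⌉ − ⌈485/107⌉ = 5 − 5 = 0
n=23: ⌈(24·19+67)/107⌉ − ⌈(23·19+67)/107⌉ = ⌈523/107⌉ − ⌈504/107⌉ = 5 − 5 = 0
n=24: ⌈(25·19+67)/107⌉ − ⌈(24·19+67)/107⌉ = ⌈542/107⌉ − ⌈523/107⌉ = 6 − 5 = 1
n=25: ⌈(26·19+67)/107⌉ − ⌈(25·19+67)/107⌉ = ⌈561/107⌉ − ⌈542/107⌉ = 6 − 6 = 0
n=26: ⌈(27·19+67)/107⌉ − ⌈(26·19+67)/107⌉ = ⌈580/107⌉ − ⌈561/107⌉ = 6 − 6 = 0
n=27: ⌈(28·19+67)/107⌉ − ⌈(27·19+67)/107⌉ = ⌈599/107⌉ − ⌈580/107⌉ = 6 − 6 = 0
n=28: ⌈(29·19+67)/107⌉ − ⌈(28·19+67)/107⌉ = ⌈618/107⌉ − ⌈599/107⌉ = 6 − 6 = 0
n=29: ⌈(30·19+67)/107⌉ − ⌈(29·19+67)/107⌉ = ⌈637/107⌉ − ⌈618/107⌉ = 6 − 6 = 0
n=30: ⌈(31·19+67)/107⌉ − ⌈(30·19+67)/107⌉ = ⌈656/107⌉ − ⌈637/107⌉ = 7 − 6 = 1
n=31: ⌈(32·19+67)/107⌉ − ⌈(31·19+67)/107⌉ = ⌈675/107⌉ − ⌈656/107⌉ = 7 − 7 = 0
n=32: ⌈(33·19+67)/107⌉ − ⌈(32·19+67)/107⌉ = ⌈694/107⌉ − ⌈675/107⌉ = 7 − 7 = 0
n=33: ⌈(34·19+67)/107⌉ − ⌈(33·19+67)/107⌉ = ⌈713/107⌉ − ⌈694/107⌉ = 7 − 7 = 0
n=34: ⌈(35·19+67)/107⌉ − ⌈(34·19+67)/107⌉ = ⌈732/107⌉ − ⌈713/107⌉ = 7 − 7 = 0
n=35: ⌈(36·19+67)/107⌉ − ⌈(35·19+67)/107⌉ = ⌈751/107⌉ − ⌈732/107⌉ = 8 − 7 = 1
n=36: ⌈(37·19+67)/107⌉ − ⌈(36·19+67)/107⌉ = ⌈770/107⌉ − ⌈751/107⌉ = 8 − 8 = 0
n=37: ⌈(38·19+67)/107⌉ − ⌈(37·19+67)/107⌉ = ⌈789/107⌉ − ⌈770/107⌉ = 8 − 8 = 0
n=38: ⌈(39·19+67)/107⌉ − ⌈(38·19+67)/107⌉ = ⌈808/107⌉ − ⌈789/107⌉ = 8 − 8 = 0
n=39: ⌈(40·19+67)/107⌉ − ⌈(39·19+67)/107⌉ = ⌈827/107⌉ − ⌈808/107⌉ = 8 − 8 = 0
n=40: ⌈(41·19+67)/107⌉ − ⌈(40·19+67)/107⌉ = ⌈846/107⌉ − ⌈827/107⌉ = 8 − 8 = 0
n=41: ⌈(42·19+67)/107⌉ − ⌈(41·19+67)/107⌉ = ⌈865/107⌉ − ⌈846/107⌉ = 9 − 8 = 1
n=42: ⌈(43·19+67)/107⌉ − ⌈(42·19+67)/107⌉ = ⌈884/107⌉ − ⌈865/107⌉ = 9 − 9 = 0
n=43: ⌈(44·19+67)/107⌉ − ⌈(43·19+67)/107⌉ = ⌈903/107⌉ − ⌈884/107⌉ = 9 − 9 = 0
n=44: ⌈(45·19+67)/107⌉ − ⌈(44·19+67)/107⌉ = ⌈922/107⌉ − ⌈903/107⌉ = 9 − 9 = 0
n=45: ⌈(46·19+67)/107⌉ − ⌈(45·19+67)/107⌉ = ⌈941/107⌉ − ⌈922/107⌉ = 9 − 9 = 0
n=46: ⌈(47·19+67)/107⌉ − ⌈(46·19+67)/107⌉ = ⌈960/107⌉ − ⌈941/107⌉ = 9 − 9 = 0
n=47: ⌈(48·19+67)/107⌉ − ⌈(47·19+67)/107⌉ = ⌈979/107⌉ − ⌈960/107⌉ = 10 − 9 = 1
n=48: ⌈(49·19+67)/107⌉ − ⌈(48·19+67)/107⌉ = ⌈998/107⌉ − ⌈979/107⌉ = 10 − 10 = 0
n=49: ⌈(50·19+67)/107⌉ − ⌈(49·19+67)/107⌉ = ⌈1017/107⌉ − ⌈998/107⌉ = 10 − 10 = 0
n=50: ⌈(51·19+67)/107⌉ − ⌈(50·19+67)/107⌉ = ⌈1036/107⌉ − ⌈1017/107⌉ = 10 − 10 = 0
n=51: ⌈(52·19+67)/107⌉ − ⌈(51·19+67)/107⌉ = ⌈1055/107⌉ − ⌈1036/107⌉ = 10 − 10 = 0
n=52: ⌈(53·19+67)/107⌉ − ⌈(52·19+67)/107⌉ = ⌈1074/107⌉ − ⌈1055/107⌉ = 11 − 10 = 1
n=53: ⌈(54·19+67)/107⌉ − ⌈(53·19+67)/107⌉ = ⌈1093/107⌉ − ⌈1074/107⌉ = 11 − 11 = 0
n=54: ⌈(55·19+67)/107⌉ − ⌈(54·19+67)/107⌉ = ⌈1112/107⌉ − ⌈1093/107⌉ = 11 − 11 = 0
n=55: ⌈(56·19+67)/107⌉ − ⌈(55·19+67)/107⌉ = ⌈1131/107⌉ − ⌈1112/107⌉ = 11 − 11 = 0
n=56: ⌈(57·19+67)/107⌉ − ⌈(56·19+67)/107⌉ = ⌈1150/107⌉ − ⌈1131/107⌉ = 11 − 11 = 0
n=57: ⌈(58·19+67)/107⌉ − ⌈(57·19+67)/107⌉ = ⌈1169/107⌉ − ⌈1150/107⌉ = 11 − 11 = 0
n=58: ⌈(59·19+67)/107⌉ − ⌈(58·19+67)/107⌉ = ⌈1188/107⌉ − ⌈1169/107⌉ = 12 − 11 = 1
n=59: ⌈(60·19+67)/107⌉ − ⌈(59·19+67)/107⌉ = ⌈1207/107⌉ − ⌈1188/107⌉ = 12 − 12 = 0
n=60: ⌈(61·19+67)/107⌉ − ⌈(60·19+67)/107⌉ = ⌈1226/107⌉ − ⌈1207/107⌉ = 12 − 12 = 0
n=61: ⌈(62·19+67)/107⌉ − ⌈(61·19+67)/107⌉ = ⌈1245/107⌉ − ⌈1226/107⌉ = 12 − 12 = 0
n=62: ⌈(63·19+67)/107⌉ − ⌈(62·19+67)/107⌉ = ⌈1264/107⌉ − ⌈1245/107⌉ = 12 − 12 = 0
n=63: ⌈(64·19+67)/107⌉ − ⌈(63·19+67)/107⌉ = ⌈1283/107⌉ − ⌈1264/107⌉ = 12 − 12 = 0
n=64: ⌈(65·19+67)/107⌉ − ⌈(64·19+67)/107⌉ = ⌈1302/107⌉ − ⌈1283/107⌉ = 13 − 12 = 1
n=65: ⌈(66·19+67)/107⌉ − ⌈(65·19+67)/107⌉ = ⌈1321/107⌉ − ⌈1302/107⌉ = 13 − 13 = 0
n=66: ⌈(67·19+67)/107⌉ − ⌈(66·19+67)/107⌉ = ⌈1340/107⌉ − ⌈1321/107⌉ = 13 − 13 = 0
n=67: ⌈(68·19+67)/107⌉ − ⌈(67·19+67)/107⌉ = ⌈1359/107⌉ − ⌈1340/107⌉ = 13 − 13 = 0
n=68: ⌈(69·19+67)/107⌉ − ⌈(68·19+67)/107⌉ = ⌈1378/107⌉ − ⌈1359/107⌉ = 13 − 13 = 0
n=69: ⌈(70·19+67)/107⌉ − ⌈(69·19+67)/107⌉ = ⌈1397/107⌉ − ⌈1378/107⌉ = 14 − 13 = 1
n=70: ⌈(71·19+67)/107⌉ − ⌈(70·19+67)/107⌉ = ⌈1416/107⌉ − ⌈1397/107⌉ = 14 − 14 = 0
n=71: ⌈(72·19+67)/107⌉ − ⌈(71·19+67)/107⌉ = ⌈1435/107⌉ − ⌈1416/107⌉ = 14 − 14 = 0
n=72: ⌈(73·19+67)/107⌉ − ⌈(72·19+67)/107⌉ = ⌈1454/107⌉ − ⌈1435/107⌉ = 14 − 14 = 0
n=73: ⌈(74·19+67)/107⌉ − ⌈(73·19+67)/107⌉ = ⌈1473/107⌉ − ⌈1454/107⌉ = 14 − 14 = 0
n=74: ⌈(75·19+67)/107⌉ − ⌈(74·19+67)/107⌉ = ⌈1492/107⌉ − ⌈1473/107⌉ = 14 − 14 = 0
n=75: ⌈(76·19+67)/107⌉ − ⌈(75·19+67)/107⌉ = ⌈1511/107⌉ − ⌈1492/107⌉ = 15 − 14 = 1
n=76: ⌈(77·19+67)/107⌉ − ⌈(76·19+67)/107⌉ = ⌈1530/107⌉ − ⌈1511/107⌉ = 15 − 15 = 0
n=77: ⌈(78·19+67)/107⌉ − ⌈(77·19+67)/107⌉ = ⌈1549/107⌉ − ⌈1530/107⌉ = 15 − 15 = 0
n=78: ⌈(79·19+67)/107⌉ − ⌈(78·19+67)/107⌉ = ⌈1568/107⌉ − ⌈1549/107⌉ = 15 − 15 = 0
n=79: ⌈(80·19+67)/107⌉ − ⌈(79·19+67)/107⌉ = ⌈1587/107⌉ − ⌈1568/107⌉ = 15 − 15 = 0
n=80: ⌈(81·19+67)/107⌉ − ⌈(80·19+67)/107⌉ = ⌈1606/107⌉ − ⌈1587/107⌉ = 16 − 15 = 1
n=81: ⌈(82·19+67)/107⌉ − ⌈(81·19+67)/107⌉ = ⌈1625/107⌉ − ⌈1606/107⌉ = 16 − 16 = 0
n=82: ⌈(83·19+67)/107⌉ − ⌈(82·19+67)/107⌉ = ⌈1644/107⌉ − ⌈1625/107⌉ = 16 − 16 = 0
n=83: ⌈(84·19+67)/107⌉ − ⌈(83·19+67)/107⌉ = ⌈1663/107⌉ − ⌈1644/107⌉ = 16 − 16 = 0
n=84: ⌈(85·19+67)/107⌉ − ⌈(84·19+67)/107⌉ = ⌈1682/107⌉ − ⌈1663/107⌉ = 16 − 16 = 0
n=85: ⌈(86·19+67)/107⌉ − ⌈(85·19+67)/107⌉ = ⌈1701/107⌉ − ⌈1682/107⌉ = 16 − 16 = 0
n=86: ⌈(87·19+67)/107⌉ − ⌈(86·19+67)/107⌉ = ⌈1720/107⌉ − ⌈1701/107⌉ = 17 − 16 = 1
n=87: ⌈(88·19+67)/107⌉ − ⌈(87·19+67)/107⌉ = ⌈1739/107⌉ − ⌈1720/107⌉ = 17 − 17 = 0
n=88: ⌈(89·19+67)/107⌉ − ⌈(88·19+67)/107⌉ = ⌈1758/107⌉ − ⌈1739/107⌉ = 17 − 17 = 0
n=89: ⌈(90·19+67)/107⌉ − ⌈(89·19+67)/107⌉ = ⌈1777/107⌉ − ⌈1758/107⌉ = 17 − 17 = 0
n=90: ⌈(91·19+67)/107⌉ − ⌈(90·19+67)/107⌉ = ⌈1796/107⌉ − ⌈1777/107⌉ = 17 − 17 = 0
n=91: ⌈(92·19+67)/107⌉ − ⌈(91·19+67)/107⌉ = ⌈1815/107⌉ − ⌈1796/107⌉ = 17 − 17 = 0
n=92: ⌈(93·19+67)/107⌉ − ⌈(92·19+67)/107⌉ = ⌈1834/107⌉ − ⌈1815/107⌉ = 18 − 17 = 1
n=93: ⌈(94·19+67)/107⌉ − ⌈(93·19+67)/107⌉ = ⌈1853/107⌉ − ⌈1834/107⌉ = 18 − 18 = 0
n=94: ⌈(95·19+67)/107⌉ − ⌈(94·19+67)/107⌉ = ⌈1872/107⌉ − ⌈1853/107⌉ = 18 − 18 = 0
n=95: ⌈(96·19+67)/107⌉ − ⌈(95·19+67)/107⌉ = ⌈1891/107⌉ − ⌈1872/107⌉ = 18 − 18 = 0
n=96: ⌈(97·19+67)/107⌉ − ⌈(96·19+67)/107⌉ = ⌈1910/107⌉ − ⌈1891/107⌉ = 18 − 18 = 0
n=97: ⌈(98·19+67)/107⌉ − ⌈(97·19+67)/107⌉ = ⌈1929/107⌉ − ⌈1910/107⌉ = 19 − 18 = 1
n=98: ⌈(99·19+67)/107⌉ − ⌈(98·19+67)/107⌉ = ⌈1948/107⌉ − ⌈1929/107⌉ = 19 − 19 = 0
n=99: ⌈(100·19+67)/107⌉ − ⌈(99·19+67)/107⌉ = ⌈1967/107⌉ − ⌈1948/107⌉ = 19 − 19 = 0
n=100: ⌈(101·19+67)/107⌉ − ⌈(100·19+67)/107⌉ = ⌈1986/107⌉ − ⌈1967/107⌉ = 19 − 19 = 0
n=101: ⌈(102·19+67)/107⌉ − ⌈(101·19+67)/107⌉ = ⌈2005/107⌉ − ⌈1986/107⌉ = 19 − 19 = 0
n=102: ⌈(103·19+67)/107⌉ − ⌈(102·19+67)/107⌉ = ⌈2024/107⌉ − ⌈2005/107⌉ = 19 − 19 = 0
n=103: ⌈(104·19+67)/107⌉ − ⌈(103·19+67)/107⌉ = ⌈2043/107⌉ − ⌈2024/107⌉ = 20 − 19 = 1
n=104: ⌈(105·19+67)/107⌉ − ⌈(104·19+67)/107⌉ = ⌈2062/107⌉ − ⌈2043/107⌉ = 20 − 20 = 0
n=105: ⌈(106·19+67)/107⌉ − ⌈(105·19+67)/107⌉ = ⌈2081/107⌉ − ⌈2062/107⌉ = 20 − 20 = 0

0010000100000100000100001000001000010000010000010000100000100000100001000001000010000010000010000100000100
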